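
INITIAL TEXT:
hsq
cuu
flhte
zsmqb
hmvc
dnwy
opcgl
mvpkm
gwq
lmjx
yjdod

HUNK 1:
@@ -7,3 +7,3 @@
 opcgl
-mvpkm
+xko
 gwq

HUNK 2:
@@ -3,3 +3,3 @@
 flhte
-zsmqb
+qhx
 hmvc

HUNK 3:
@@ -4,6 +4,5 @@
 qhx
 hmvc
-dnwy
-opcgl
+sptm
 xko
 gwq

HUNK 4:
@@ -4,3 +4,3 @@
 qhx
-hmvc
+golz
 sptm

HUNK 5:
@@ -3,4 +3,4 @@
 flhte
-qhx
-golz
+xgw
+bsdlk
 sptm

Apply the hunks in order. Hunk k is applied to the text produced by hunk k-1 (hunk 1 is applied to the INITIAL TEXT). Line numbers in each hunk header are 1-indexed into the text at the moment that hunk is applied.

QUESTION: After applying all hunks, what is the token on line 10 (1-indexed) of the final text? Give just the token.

Hunk 1: at line 7 remove [mvpkm] add [xko] -> 11 lines: hsq cuu flhte zsmqb hmvc dnwy opcgl xko gwq lmjx yjdod
Hunk 2: at line 3 remove [zsmqb] add [qhx] -> 11 lines: hsq cuu flhte qhx hmvc dnwy opcgl xko gwq lmjx yjdod
Hunk 3: at line 4 remove [dnwy,opcgl] add [sptm] -> 10 lines: hsq cuu flhte qhx hmvc sptm xko gwq lmjx yjdod
Hunk 4: at line 4 remove [hmvc] add [golz] -> 10 lines: hsq cuu flhte qhx golz sptm xko gwq lmjx yjdod
Hunk 5: at line 3 remove [qhx,golz] add [xgw,bsdlk] -> 10 lines: hsq cuu flhte xgw bsdlk sptm xko gwq lmjx yjdod
Final line 10: yjdod

Answer: yjdod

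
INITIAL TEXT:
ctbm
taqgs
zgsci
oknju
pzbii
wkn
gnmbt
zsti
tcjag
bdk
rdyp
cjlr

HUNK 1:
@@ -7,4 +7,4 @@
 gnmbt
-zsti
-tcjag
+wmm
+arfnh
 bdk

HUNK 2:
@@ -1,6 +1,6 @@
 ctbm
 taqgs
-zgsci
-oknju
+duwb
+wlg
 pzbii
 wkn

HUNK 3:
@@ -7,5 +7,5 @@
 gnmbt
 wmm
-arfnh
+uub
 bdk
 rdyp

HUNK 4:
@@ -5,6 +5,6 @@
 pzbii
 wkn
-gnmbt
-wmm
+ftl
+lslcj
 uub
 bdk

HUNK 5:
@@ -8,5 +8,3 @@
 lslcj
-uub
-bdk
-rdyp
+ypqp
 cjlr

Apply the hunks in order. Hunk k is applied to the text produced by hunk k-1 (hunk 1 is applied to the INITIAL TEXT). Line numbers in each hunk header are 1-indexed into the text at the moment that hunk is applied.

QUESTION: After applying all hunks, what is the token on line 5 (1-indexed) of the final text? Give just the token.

Answer: pzbii

Derivation:
Hunk 1: at line 7 remove [zsti,tcjag] add [wmm,arfnh] -> 12 lines: ctbm taqgs zgsci oknju pzbii wkn gnmbt wmm arfnh bdk rdyp cjlr
Hunk 2: at line 1 remove [zgsci,oknju] add [duwb,wlg] -> 12 lines: ctbm taqgs duwb wlg pzbii wkn gnmbt wmm arfnh bdk rdyp cjlr
Hunk 3: at line 7 remove [arfnh] add [uub] -> 12 lines: ctbm taqgs duwb wlg pzbii wkn gnmbt wmm uub bdk rdyp cjlr
Hunk 4: at line 5 remove [gnmbt,wmm] add [ftl,lslcj] -> 12 lines: ctbm taqgs duwb wlg pzbii wkn ftl lslcj uub bdk rdyp cjlr
Hunk 5: at line 8 remove [uub,bdk,rdyp] add [ypqp] -> 10 lines: ctbm taqgs duwb wlg pzbii wkn ftl lslcj ypqp cjlr
Final line 5: pzbii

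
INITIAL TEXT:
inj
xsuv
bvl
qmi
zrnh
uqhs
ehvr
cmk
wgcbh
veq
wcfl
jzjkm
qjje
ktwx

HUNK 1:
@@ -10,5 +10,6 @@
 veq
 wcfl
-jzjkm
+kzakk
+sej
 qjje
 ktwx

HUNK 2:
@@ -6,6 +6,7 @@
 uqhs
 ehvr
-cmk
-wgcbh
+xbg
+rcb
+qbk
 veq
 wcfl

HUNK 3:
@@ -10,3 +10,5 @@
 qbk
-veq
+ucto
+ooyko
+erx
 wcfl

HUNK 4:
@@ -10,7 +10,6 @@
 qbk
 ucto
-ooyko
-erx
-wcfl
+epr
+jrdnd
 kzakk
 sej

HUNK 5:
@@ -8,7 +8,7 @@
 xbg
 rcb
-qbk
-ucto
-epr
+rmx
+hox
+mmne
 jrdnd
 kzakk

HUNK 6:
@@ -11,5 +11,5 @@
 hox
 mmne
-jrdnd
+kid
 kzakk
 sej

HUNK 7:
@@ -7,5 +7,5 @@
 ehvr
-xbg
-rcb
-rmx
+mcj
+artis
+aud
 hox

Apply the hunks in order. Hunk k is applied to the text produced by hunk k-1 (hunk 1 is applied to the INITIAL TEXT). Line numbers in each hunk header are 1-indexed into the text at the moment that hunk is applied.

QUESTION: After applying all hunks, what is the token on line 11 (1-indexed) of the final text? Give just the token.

Hunk 1: at line 10 remove [jzjkm] add [kzakk,sej] -> 15 lines: inj xsuv bvl qmi zrnh uqhs ehvr cmk wgcbh veq wcfl kzakk sej qjje ktwx
Hunk 2: at line 6 remove [cmk,wgcbh] add [xbg,rcb,qbk] -> 16 lines: inj xsuv bvl qmi zrnh uqhs ehvr xbg rcb qbk veq wcfl kzakk sej qjje ktwx
Hunk 3: at line 10 remove [veq] add [ucto,ooyko,erx] -> 18 lines: inj xsuv bvl qmi zrnh uqhs ehvr xbg rcb qbk ucto ooyko erx wcfl kzakk sej qjje ktwx
Hunk 4: at line 10 remove [ooyko,erx,wcfl] add [epr,jrdnd] -> 17 lines: inj xsuv bvl qmi zrnh uqhs ehvr xbg rcb qbk ucto epr jrdnd kzakk sej qjje ktwx
Hunk 5: at line 8 remove [qbk,ucto,epr] add [rmx,hox,mmne] -> 17 lines: inj xsuv bvl qmi zrnh uqhs ehvr xbg rcb rmx hox mmne jrdnd kzakk sej qjje ktwx
Hunk 6: at line 11 remove [jrdnd] add [kid] -> 17 lines: inj xsuv bvl qmi zrnh uqhs ehvr xbg rcb rmx hox mmne kid kzakk sej qjje ktwx
Hunk 7: at line 7 remove [xbg,rcb,rmx] add [mcj,artis,aud] -> 17 lines: inj xsuv bvl qmi zrnh uqhs ehvr mcj artis aud hox mmne kid kzakk sej qjje ktwx
Final line 11: hox

Answer: hox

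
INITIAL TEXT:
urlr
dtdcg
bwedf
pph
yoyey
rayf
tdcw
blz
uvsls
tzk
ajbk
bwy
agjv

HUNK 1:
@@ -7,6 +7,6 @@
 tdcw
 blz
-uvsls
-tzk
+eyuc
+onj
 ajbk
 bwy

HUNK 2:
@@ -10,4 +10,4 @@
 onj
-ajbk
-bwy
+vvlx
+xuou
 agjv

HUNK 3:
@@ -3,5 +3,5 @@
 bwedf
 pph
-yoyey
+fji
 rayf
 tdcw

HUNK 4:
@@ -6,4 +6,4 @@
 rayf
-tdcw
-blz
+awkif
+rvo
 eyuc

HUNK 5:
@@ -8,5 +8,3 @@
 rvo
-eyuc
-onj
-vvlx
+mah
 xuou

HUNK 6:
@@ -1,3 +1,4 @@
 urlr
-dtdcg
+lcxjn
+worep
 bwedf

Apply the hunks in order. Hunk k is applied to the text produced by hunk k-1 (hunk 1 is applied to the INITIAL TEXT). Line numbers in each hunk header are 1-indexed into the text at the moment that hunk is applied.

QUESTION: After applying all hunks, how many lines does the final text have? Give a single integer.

Answer: 12

Derivation:
Hunk 1: at line 7 remove [uvsls,tzk] add [eyuc,onj] -> 13 lines: urlr dtdcg bwedf pph yoyey rayf tdcw blz eyuc onj ajbk bwy agjv
Hunk 2: at line 10 remove [ajbk,bwy] add [vvlx,xuou] -> 13 lines: urlr dtdcg bwedf pph yoyey rayf tdcw blz eyuc onj vvlx xuou agjv
Hunk 3: at line 3 remove [yoyey] add [fji] -> 13 lines: urlr dtdcg bwedf pph fji rayf tdcw blz eyuc onj vvlx xuou agjv
Hunk 4: at line 6 remove [tdcw,blz] add [awkif,rvo] -> 13 lines: urlr dtdcg bwedf pph fji rayf awkif rvo eyuc onj vvlx xuou agjv
Hunk 5: at line 8 remove [eyuc,onj,vvlx] add [mah] -> 11 lines: urlr dtdcg bwedf pph fji rayf awkif rvo mah xuou agjv
Hunk 6: at line 1 remove [dtdcg] add [lcxjn,worep] -> 12 lines: urlr lcxjn worep bwedf pph fji rayf awkif rvo mah xuou agjv
Final line count: 12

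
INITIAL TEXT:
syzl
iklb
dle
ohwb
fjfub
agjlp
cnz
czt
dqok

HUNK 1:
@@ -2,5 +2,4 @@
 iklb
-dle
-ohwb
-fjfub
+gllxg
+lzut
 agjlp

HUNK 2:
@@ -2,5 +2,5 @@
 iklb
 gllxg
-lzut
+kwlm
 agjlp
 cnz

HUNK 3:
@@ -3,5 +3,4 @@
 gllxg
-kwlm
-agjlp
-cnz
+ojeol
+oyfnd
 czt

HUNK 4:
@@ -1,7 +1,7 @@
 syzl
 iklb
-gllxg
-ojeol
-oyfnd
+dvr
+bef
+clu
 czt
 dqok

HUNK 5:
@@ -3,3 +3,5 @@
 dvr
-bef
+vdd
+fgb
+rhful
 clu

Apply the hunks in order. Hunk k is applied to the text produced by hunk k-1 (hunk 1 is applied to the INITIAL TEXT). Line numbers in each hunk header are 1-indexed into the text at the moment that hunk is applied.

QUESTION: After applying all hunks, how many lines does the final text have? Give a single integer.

Hunk 1: at line 2 remove [dle,ohwb,fjfub] add [gllxg,lzut] -> 8 lines: syzl iklb gllxg lzut agjlp cnz czt dqok
Hunk 2: at line 2 remove [lzut] add [kwlm] -> 8 lines: syzl iklb gllxg kwlm agjlp cnz czt dqok
Hunk 3: at line 3 remove [kwlm,agjlp,cnz] add [ojeol,oyfnd] -> 7 lines: syzl iklb gllxg ojeol oyfnd czt dqok
Hunk 4: at line 1 remove [gllxg,ojeol,oyfnd] add [dvr,bef,clu] -> 7 lines: syzl iklb dvr bef clu czt dqok
Hunk 5: at line 3 remove [bef] add [vdd,fgb,rhful] -> 9 lines: syzl iklb dvr vdd fgb rhful clu czt dqok
Final line count: 9

Answer: 9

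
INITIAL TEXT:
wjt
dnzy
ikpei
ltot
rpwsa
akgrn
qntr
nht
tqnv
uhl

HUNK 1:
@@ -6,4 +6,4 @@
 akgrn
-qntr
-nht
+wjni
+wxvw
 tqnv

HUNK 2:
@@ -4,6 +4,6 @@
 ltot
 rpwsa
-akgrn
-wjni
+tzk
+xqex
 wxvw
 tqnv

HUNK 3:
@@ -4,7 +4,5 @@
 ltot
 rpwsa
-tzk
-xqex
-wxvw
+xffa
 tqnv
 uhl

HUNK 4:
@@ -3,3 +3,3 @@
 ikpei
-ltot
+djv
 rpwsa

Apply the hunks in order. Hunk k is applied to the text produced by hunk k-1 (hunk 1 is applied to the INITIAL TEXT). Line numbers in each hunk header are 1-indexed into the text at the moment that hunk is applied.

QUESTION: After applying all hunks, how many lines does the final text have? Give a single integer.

Hunk 1: at line 6 remove [qntr,nht] add [wjni,wxvw] -> 10 lines: wjt dnzy ikpei ltot rpwsa akgrn wjni wxvw tqnv uhl
Hunk 2: at line 4 remove [akgrn,wjni] add [tzk,xqex] -> 10 lines: wjt dnzy ikpei ltot rpwsa tzk xqex wxvw tqnv uhl
Hunk 3: at line 4 remove [tzk,xqex,wxvw] add [xffa] -> 8 lines: wjt dnzy ikpei ltot rpwsa xffa tqnv uhl
Hunk 4: at line 3 remove [ltot] add [djv] -> 8 lines: wjt dnzy ikpei djv rpwsa xffa tqnv uhl
Final line count: 8

Answer: 8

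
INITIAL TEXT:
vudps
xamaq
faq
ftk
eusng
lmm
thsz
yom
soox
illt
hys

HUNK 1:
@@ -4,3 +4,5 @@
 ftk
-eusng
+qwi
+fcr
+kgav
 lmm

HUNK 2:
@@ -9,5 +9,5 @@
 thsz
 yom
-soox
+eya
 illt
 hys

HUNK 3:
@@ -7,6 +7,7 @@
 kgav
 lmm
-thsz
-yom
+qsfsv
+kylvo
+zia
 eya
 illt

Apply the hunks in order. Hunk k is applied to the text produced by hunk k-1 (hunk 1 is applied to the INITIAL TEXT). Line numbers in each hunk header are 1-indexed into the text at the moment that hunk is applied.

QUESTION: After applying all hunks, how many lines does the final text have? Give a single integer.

Answer: 14

Derivation:
Hunk 1: at line 4 remove [eusng] add [qwi,fcr,kgav] -> 13 lines: vudps xamaq faq ftk qwi fcr kgav lmm thsz yom soox illt hys
Hunk 2: at line 9 remove [soox] add [eya] -> 13 lines: vudps xamaq faq ftk qwi fcr kgav lmm thsz yom eya illt hys
Hunk 3: at line 7 remove [thsz,yom] add [qsfsv,kylvo,zia] -> 14 lines: vudps xamaq faq ftk qwi fcr kgav lmm qsfsv kylvo zia eya illt hys
Final line count: 14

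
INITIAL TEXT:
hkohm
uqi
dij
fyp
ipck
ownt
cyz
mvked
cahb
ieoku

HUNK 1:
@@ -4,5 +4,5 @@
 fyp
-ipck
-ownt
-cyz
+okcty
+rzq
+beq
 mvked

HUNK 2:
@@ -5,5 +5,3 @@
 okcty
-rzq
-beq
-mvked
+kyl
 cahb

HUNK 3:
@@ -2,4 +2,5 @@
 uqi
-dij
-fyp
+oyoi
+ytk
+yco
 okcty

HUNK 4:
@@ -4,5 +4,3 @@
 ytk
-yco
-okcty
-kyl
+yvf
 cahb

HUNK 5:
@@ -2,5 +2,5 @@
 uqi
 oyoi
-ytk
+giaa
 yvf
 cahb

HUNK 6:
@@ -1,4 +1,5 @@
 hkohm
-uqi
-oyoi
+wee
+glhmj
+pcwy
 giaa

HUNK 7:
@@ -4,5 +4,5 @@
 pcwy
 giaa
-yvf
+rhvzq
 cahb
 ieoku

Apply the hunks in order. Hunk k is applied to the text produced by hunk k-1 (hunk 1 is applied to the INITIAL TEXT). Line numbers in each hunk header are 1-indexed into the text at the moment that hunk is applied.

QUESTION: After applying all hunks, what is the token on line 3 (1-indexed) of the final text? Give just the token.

Answer: glhmj

Derivation:
Hunk 1: at line 4 remove [ipck,ownt,cyz] add [okcty,rzq,beq] -> 10 lines: hkohm uqi dij fyp okcty rzq beq mvked cahb ieoku
Hunk 2: at line 5 remove [rzq,beq,mvked] add [kyl] -> 8 lines: hkohm uqi dij fyp okcty kyl cahb ieoku
Hunk 3: at line 2 remove [dij,fyp] add [oyoi,ytk,yco] -> 9 lines: hkohm uqi oyoi ytk yco okcty kyl cahb ieoku
Hunk 4: at line 4 remove [yco,okcty,kyl] add [yvf] -> 7 lines: hkohm uqi oyoi ytk yvf cahb ieoku
Hunk 5: at line 2 remove [ytk] add [giaa] -> 7 lines: hkohm uqi oyoi giaa yvf cahb ieoku
Hunk 6: at line 1 remove [uqi,oyoi] add [wee,glhmj,pcwy] -> 8 lines: hkohm wee glhmj pcwy giaa yvf cahb ieoku
Hunk 7: at line 4 remove [yvf] add [rhvzq] -> 8 lines: hkohm wee glhmj pcwy giaa rhvzq cahb ieoku
Final line 3: glhmj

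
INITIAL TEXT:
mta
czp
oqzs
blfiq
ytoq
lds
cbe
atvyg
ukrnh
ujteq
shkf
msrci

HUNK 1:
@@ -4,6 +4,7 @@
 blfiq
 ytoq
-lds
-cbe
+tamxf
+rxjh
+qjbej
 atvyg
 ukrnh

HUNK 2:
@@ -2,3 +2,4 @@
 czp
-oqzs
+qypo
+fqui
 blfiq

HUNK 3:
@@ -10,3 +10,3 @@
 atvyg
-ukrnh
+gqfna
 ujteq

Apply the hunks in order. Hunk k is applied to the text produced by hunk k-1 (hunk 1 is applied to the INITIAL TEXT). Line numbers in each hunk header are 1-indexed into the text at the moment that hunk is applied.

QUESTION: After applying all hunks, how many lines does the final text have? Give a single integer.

Hunk 1: at line 4 remove [lds,cbe] add [tamxf,rxjh,qjbej] -> 13 lines: mta czp oqzs blfiq ytoq tamxf rxjh qjbej atvyg ukrnh ujteq shkf msrci
Hunk 2: at line 2 remove [oqzs] add [qypo,fqui] -> 14 lines: mta czp qypo fqui blfiq ytoq tamxf rxjh qjbej atvyg ukrnh ujteq shkf msrci
Hunk 3: at line 10 remove [ukrnh] add [gqfna] -> 14 lines: mta czp qypo fqui blfiq ytoq tamxf rxjh qjbej atvyg gqfna ujteq shkf msrci
Final line count: 14

Answer: 14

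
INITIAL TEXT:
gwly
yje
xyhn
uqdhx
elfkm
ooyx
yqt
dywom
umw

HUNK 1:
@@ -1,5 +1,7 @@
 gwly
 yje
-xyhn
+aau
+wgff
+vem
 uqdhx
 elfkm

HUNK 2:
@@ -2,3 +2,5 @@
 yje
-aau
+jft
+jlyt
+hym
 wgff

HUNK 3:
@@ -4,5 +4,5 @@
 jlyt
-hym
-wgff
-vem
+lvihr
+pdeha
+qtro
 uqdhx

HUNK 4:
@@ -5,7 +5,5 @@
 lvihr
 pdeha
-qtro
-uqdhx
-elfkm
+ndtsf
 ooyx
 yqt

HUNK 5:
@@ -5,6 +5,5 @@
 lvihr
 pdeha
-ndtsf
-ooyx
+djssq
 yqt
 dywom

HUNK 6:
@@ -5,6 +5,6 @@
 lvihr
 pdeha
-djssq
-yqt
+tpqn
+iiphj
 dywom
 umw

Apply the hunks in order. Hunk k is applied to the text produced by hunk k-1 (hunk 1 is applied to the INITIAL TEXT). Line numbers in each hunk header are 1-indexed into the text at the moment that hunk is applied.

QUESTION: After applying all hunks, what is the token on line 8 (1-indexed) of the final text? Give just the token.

Hunk 1: at line 1 remove [xyhn] add [aau,wgff,vem] -> 11 lines: gwly yje aau wgff vem uqdhx elfkm ooyx yqt dywom umw
Hunk 2: at line 2 remove [aau] add [jft,jlyt,hym] -> 13 lines: gwly yje jft jlyt hym wgff vem uqdhx elfkm ooyx yqt dywom umw
Hunk 3: at line 4 remove [hym,wgff,vem] add [lvihr,pdeha,qtro] -> 13 lines: gwly yje jft jlyt lvihr pdeha qtro uqdhx elfkm ooyx yqt dywom umw
Hunk 4: at line 5 remove [qtro,uqdhx,elfkm] add [ndtsf] -> 11 lines: gwly yje jft jlyt lvihr pdeha ndtsf ooyx yqt dywom umw
Hunk 5: at line 5 remove [ndtsf,ooyx] add [djssq] -> 10 lines: gwly yje jft jlyt lvihr pdeha djssq yqt dywom umw
Hunk 6: at line 5 remove [djssq,yqt] add [tpqn,iiphj] -> 10 lines: gwly yje jft jlyt lvihr pdeha tpqn iiphj dywom umw
Final line 8: iiphj

Answer: iiphj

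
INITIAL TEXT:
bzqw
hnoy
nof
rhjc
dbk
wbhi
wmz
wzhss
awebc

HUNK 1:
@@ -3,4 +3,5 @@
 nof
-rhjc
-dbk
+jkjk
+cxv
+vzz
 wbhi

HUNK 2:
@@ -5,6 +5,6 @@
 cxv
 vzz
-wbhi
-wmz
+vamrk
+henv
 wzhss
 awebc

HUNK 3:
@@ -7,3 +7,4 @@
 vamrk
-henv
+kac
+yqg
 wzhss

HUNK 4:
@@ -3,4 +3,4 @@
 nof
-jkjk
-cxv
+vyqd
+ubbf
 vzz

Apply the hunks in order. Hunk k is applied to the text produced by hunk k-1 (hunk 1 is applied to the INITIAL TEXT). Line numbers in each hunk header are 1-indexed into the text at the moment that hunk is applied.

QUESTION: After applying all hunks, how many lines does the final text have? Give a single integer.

Answer: 11

Derivation:
Hunk 1: at line 3 remove [rhjc,dbk] add [jkjk,cxv,vzz] -> 10 lines: bzqw hnoy nof jkjk cxv vzz wbhi wmz wzhss awebc
Hunk 2: at line 5 remove [wbhi,wmz] add [vamrk,henv] -> 10 lines: bzqw hnoy nof jkjk cxv vzz vamrk henv wzhss awebc
Hunk 3: at line 7 remove [henv] add [kac,yqg] -> 11 lines: bzqw hnoy nof jkjk cxv vzz vamrk kac yqg wzhss awebc
Hunk 4: at line 3 remove [jkjk,cxv] add [vyqd,ubbf] -> 11 lines: bzqw hnoy nof vyqd ubbf vzz vamrk kac yqg wzhss awebc
Final line count: 11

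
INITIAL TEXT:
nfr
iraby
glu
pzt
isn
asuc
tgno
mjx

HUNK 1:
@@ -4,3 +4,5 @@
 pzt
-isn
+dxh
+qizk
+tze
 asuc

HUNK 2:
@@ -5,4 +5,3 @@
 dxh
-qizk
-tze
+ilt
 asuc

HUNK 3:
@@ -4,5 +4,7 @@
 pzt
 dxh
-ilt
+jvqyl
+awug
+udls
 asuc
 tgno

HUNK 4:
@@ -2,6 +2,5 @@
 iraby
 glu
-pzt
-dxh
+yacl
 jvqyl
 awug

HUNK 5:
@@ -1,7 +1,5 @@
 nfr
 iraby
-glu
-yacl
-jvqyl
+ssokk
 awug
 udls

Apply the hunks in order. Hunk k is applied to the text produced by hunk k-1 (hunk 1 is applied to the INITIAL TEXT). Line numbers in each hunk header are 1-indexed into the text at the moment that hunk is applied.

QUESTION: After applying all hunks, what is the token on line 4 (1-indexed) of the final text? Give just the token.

Answer: awug

Derivation:
Hunk 1: at line 4 remove [isn] add [dxh,qizk,tze] -> 10 lines: nfr iraby glu pzt dxh qizk tze asuc tgno mjx
Hunk 2: at line 5 remove [qizk,tze] add [ilt] -> 9 lines: nfr iraby glu pzt dxh ilt asuc tgno mjx
Hunk 3: at line 4 remove [ilt] add [jvqyl,awug,udls] -> 11 lines: nfr iraby glu pzt dxh jvqyl awug udls asuc tgno mjx
Hunk 4: at line 2 remove [pzt,dxh] add [yacl] -> 10 lines: nfr iraby glu yacl jvqyl awug udls asuc tgno mjx
Hunk 5: at line 1 remove [glu,yacl,jvqyl] add [ssokk] -> 8 lines: nfr iraby ssokk awug udls asuc tgno mjx
Final line 4: awug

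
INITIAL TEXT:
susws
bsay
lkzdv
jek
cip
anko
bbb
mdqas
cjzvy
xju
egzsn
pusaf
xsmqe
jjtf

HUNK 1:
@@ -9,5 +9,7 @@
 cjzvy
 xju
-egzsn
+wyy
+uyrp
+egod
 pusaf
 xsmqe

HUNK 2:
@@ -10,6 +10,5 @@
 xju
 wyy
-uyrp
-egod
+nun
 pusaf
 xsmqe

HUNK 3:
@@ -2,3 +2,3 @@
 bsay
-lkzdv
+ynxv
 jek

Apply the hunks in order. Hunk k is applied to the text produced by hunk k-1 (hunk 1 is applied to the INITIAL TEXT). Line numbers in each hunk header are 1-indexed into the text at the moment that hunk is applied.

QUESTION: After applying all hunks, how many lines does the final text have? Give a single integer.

Hunk 1: at line 9 remove [egzsn] add [wyy,uyrp,egod] -> 16 lines: susws bsay lkzdv jek cip anko bbb mdqas cjzvy xju wyy uyrp egod pusaf xsmqe jjtf
Hunk 2: at line 10 remove [uyrp,egod] add [nun] -> 15 lines: susws bsay lkzdv jek cip anko bbb mdqas cjzvy xju wyy nun pusaf xsmqe jjtf
Hunk 3: at line 2 remove [lkzdv] add [ynxv] -> 15 lines: susws bsay ynxv jek cip anko bbb mdqas cjzvy xju wyy nun pusaf xsmqe jjtf
Final line count: 15

Answer: 15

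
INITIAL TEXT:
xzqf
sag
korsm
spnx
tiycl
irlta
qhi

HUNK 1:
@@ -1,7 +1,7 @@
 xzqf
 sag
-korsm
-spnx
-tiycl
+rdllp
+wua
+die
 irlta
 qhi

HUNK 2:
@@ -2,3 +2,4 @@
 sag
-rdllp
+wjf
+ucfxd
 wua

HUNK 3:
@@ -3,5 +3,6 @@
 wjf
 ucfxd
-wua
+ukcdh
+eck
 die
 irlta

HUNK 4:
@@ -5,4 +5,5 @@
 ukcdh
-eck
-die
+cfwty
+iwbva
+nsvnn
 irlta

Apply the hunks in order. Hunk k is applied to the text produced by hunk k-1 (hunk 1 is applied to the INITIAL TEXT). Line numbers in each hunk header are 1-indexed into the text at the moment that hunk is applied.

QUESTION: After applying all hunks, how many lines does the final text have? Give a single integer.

Hunk 1: at line 1 remove [korsm,spnx,tiycl] add [rdllp,wua,die] -> 7 lines: xzqf sag rdllp wua die irlta qhi
Hunk 2: at line 2 remove [rdllp] add [wjf,ucfxd] -> 8 lines: xzqf sag wjf ucfxd wua die irlta qhi
Hunk 3: at line 3 remove [wua] add [ukcdh,eck] -> 9 lines: xzqf sag wjf ucfxd ukcdh eck die irlta qhi
Hunk 4: at line 5 remove [eck,die] add [cfwty,iwbva,nsvnn] -> 10 lines: xzqf sag wjf ucfxd ukcdh cfwty iwbva nsvnn irlta qhi
Final line count: 10

Answer: 10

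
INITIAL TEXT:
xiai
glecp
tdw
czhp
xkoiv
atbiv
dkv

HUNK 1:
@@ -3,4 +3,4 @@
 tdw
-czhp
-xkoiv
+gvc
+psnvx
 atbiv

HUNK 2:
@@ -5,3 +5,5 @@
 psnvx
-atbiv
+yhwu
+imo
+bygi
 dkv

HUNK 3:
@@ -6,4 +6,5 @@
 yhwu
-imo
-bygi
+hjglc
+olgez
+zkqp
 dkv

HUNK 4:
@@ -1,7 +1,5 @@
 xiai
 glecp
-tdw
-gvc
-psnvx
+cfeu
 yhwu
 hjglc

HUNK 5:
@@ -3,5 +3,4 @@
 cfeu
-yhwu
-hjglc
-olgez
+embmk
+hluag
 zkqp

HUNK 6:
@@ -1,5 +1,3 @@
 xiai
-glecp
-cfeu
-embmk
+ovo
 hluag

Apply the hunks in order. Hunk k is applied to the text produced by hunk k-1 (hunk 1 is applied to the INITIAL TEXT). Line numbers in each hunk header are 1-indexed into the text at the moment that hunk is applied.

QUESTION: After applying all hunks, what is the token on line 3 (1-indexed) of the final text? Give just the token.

Hunk 1: at line 3 remove [czhp,xkoiv] add [gvc,psnvx] -> 7 lines: xiai glecp tdw gvc psnvx atbiv dkv
Hunk 2: at line 5 remove [atbiv] add [yhwu,imo,bygi] -> 9 lines: xiai glecp tdw gvc psnvx yhwu imo bygi dkv
Hunk 3: at line 6 remove [imo,bygi] add [hjglc,olgez,zkqp] -> 10 lines: xiai glecp tdw gvc psnvx yhwu hjglc olgez zkqp dkv
Hunk 4: at line 1 remove [tdw,gvc,psnvx] add [cfeu] -> 8 lines: xiai glecp cfeu yhwu hjglc olgez zkqp dkv
Hunk 5: at line 3 remove [yhwu,hjglc,olgez] add [embmk,hluag] -> 7 lines: xiai glecp cfeu embmk hluag zkqp dkv
Hunk 6: at line 1 remove [glecp,cfeu,embmk] add [ovo] -> 5 lines: xiai ovo hluag zkqp dkv
Final line 3: hluag

Answer: hluag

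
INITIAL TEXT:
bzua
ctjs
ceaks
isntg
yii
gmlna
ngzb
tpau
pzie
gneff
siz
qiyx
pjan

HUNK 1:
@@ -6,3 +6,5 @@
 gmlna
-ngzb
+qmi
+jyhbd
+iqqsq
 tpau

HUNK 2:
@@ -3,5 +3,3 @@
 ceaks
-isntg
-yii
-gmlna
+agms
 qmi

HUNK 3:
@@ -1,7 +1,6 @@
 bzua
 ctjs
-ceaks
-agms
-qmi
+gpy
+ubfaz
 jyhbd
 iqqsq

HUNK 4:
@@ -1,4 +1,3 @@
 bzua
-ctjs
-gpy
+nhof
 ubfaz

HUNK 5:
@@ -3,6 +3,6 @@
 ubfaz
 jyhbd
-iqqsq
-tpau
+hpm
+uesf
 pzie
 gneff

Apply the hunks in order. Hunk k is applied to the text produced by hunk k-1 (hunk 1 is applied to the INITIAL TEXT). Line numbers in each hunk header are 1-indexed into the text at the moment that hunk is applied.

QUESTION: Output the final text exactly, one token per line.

Answer: bzua
nhof
ubfaz
jyhbd
hpm
uesf
pzie
gneff
siz
qiyx
pjan

Derivation:
Hunk 1: at line 6 remove [ngzb] add [qmi,jyhbd,iqqsq] -> 15 lines: bzua ctjs ceaks isntg yii gmlna qmi jyhbd iqqsq tpau pzie gneff siz qiyx pjan
Hunk 2: at line 3 remove [isntg,yii,gmlna] add [agms] -> 13 lines: bzua ctjs ceaks agms qmi jyhbd iqqsq tpau pzie gneff siz qiyx pjan
Hunk 3: at line 1 remove [ceaks,agms,qmi] add [gpy,ubfaz] -> 12 lines: bzua ctjs gpy ubfaz jyhbd iqqsq tpau pzie gneff siz qiyx pjan
Hunk 4: at line 1 remove [ctjs,gpy] add [nhof] -> 11 lines: bzua nhof ubfaz jyhbd iqqsq tpau pzie gneff siz qiyx pjan
Hunk 5: at line 3 remove [iqqsq,tpau] add [hpm,uesf] -> 11 lines: bzua nhof ubfaz jyhbd hpm uesf pzie gneff siz qiyx pjan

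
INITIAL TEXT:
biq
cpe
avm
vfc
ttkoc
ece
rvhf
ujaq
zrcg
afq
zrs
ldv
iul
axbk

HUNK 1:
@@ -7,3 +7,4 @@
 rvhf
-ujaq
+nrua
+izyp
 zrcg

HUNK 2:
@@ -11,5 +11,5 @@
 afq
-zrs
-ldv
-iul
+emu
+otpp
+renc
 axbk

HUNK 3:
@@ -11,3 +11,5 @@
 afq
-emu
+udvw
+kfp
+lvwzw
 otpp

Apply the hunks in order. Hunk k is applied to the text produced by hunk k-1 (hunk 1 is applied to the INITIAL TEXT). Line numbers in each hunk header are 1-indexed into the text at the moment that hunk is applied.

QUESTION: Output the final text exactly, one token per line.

Hunk 1: at line 7 remove [ujaq] add [nrua,izyp] -> 15 lines: biq cpe avm vfc ttkoc ece rvhf nrua izyp zrcg afq zrs ldv iul axbk
Hunk 2: at line 11 remove [zrs,ldv,iul] add [emu,otpp,renc] -> 15 lines: biq cpe avm vfc ttkoc ece rvhf nrua izyp zrcg afq emu otpp renc axbk
Hunk 3: at line 11 remove [emu] add [udvw,kfp,lvwzw] -> 17 lines: biq cpe avm vfc ttkoc ece rvhf nrua izyp zrcg afq udvw kfp lvwzw otpp renc axbk

Answer: biq
cpe
avm
vfc
ttkoc
ece
rvhf
nrua
izyp
zrcg
afq
udvw
kfp
lvwzw
otpp
renc
axbk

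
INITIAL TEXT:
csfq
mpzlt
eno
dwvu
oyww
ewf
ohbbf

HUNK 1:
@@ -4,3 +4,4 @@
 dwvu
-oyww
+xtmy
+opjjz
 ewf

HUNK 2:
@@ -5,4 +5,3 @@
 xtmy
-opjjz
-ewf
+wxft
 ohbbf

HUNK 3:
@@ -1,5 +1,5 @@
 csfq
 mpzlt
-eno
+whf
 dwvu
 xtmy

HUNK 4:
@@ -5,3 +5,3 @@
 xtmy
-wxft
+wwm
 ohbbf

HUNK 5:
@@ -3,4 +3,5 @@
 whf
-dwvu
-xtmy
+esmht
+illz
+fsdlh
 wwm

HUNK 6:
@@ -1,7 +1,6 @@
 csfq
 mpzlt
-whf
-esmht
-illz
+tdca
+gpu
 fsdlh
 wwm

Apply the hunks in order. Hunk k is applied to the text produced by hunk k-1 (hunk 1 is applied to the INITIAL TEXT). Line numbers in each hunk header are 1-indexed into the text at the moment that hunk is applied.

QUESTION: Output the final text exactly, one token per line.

Hunk 1: at line 4 remove [oyww] add [xtmy,opjjz] -> 8 lines: csfq mpzlt eno dwvu xtmy opjjz ewf ohbbf
Hunk 2: at line 5 remove [opjjz,ewf] add [wxft] -> 7 lines: csfq mpzlt eno dwvu xtmy wxft ohbbf
Hunk 3: at line 1 remove [eno] add [whf] -> 7 lines: csfq mpzlt whf dwvu xtmy wxft ohbbf
Hunk 4: at line 5 remove [wxft] add [wwm] -> 7 lines: csfq mpzlt whf dwvu xtmy wwm ohbbf
Hunk 5: at line 3 remove [dwvu,xtmy] add [esmht,illz,fsdlh] -> 8 lines: csfq mpzlt whf esmht illz fsdlh wwm ohbbf
Hunk 6: at line 1 remove [whf,esmht,illz] add [tdca,gpu] -> 7 lines: csfq mpzlt tdca gpu fsdlh wwm ohbbf

Answer: csfq
mpzlt
tdca
gpu
fsdlh
wwm
ohbbf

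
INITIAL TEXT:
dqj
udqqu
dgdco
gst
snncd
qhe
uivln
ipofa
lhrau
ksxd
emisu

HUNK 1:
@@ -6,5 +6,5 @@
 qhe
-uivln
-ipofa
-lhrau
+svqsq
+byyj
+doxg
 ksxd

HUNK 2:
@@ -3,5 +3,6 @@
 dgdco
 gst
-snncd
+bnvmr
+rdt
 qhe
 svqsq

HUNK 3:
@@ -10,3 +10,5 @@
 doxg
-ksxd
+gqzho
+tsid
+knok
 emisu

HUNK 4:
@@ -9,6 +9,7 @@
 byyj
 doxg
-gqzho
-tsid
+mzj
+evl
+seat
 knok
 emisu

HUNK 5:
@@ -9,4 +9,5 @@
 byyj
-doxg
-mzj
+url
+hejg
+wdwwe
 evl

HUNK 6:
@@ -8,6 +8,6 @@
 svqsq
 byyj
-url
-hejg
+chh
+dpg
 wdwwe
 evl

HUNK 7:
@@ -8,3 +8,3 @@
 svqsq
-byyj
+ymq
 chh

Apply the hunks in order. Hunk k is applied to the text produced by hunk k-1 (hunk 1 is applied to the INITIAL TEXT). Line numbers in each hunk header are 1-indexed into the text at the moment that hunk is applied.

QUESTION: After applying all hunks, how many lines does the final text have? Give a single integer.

Answer: 16

Derivation:
Hunk 1: at line 6 remove [uivln,ipofa,lhrau] add [svqsq,byyj,doxg] -> 11 lines: dqj udqqu dgdco gst snncd qhe svqsq byyj doxg ksxd emisu
Hunk 2: at line 3 remove [snncd] add [bnvmr,rdt] -> 12 lines: dqj udqqu dgdco gst bnvmr rdt qhe svqsq byyj doxg ksxd emisu
Hunk 3: at line 10 remove [ksxd] add [gqzho,tsid,knok] -> 14 lines: dqj udqqu dgdco gst bnvmr rdt qhe svqsq byyj doxg gqzho tsid knok emisu
Hunk 4: at line 9 remove [gqzho,tsid] add [mzj,evl,seat] -> 15 lines: dqj udqqu dgdco gst bnvmr rdt qhe svqsq byyj doxg mzj evl seat knok emisu
Hunk 5: at line 9 remove [doxg,mzj] add [url,hejg,wdwwe] -> 16 lines: dqj udqqu dgdco gst bnvmr rdt qhe svqsq byyj url hejg wdwwe evl seat knok emisu
Hunk 6: at line 8 remove [url,hejg] add [chh,dpg] -> 16 lines: dqj udqqu dgdco gst bnvmr rdt qhe svqsq byyj chh dpg wdwwe evl seat knok emisu
Hunk 7: at line 8 remove [byyj] add [ymq] -> 16 lines: dqj udqqu dgdco gst bnvmr rdt qhe svqsq ymq chh dpg wdwwe evl seat knok emisu
Final line count: 16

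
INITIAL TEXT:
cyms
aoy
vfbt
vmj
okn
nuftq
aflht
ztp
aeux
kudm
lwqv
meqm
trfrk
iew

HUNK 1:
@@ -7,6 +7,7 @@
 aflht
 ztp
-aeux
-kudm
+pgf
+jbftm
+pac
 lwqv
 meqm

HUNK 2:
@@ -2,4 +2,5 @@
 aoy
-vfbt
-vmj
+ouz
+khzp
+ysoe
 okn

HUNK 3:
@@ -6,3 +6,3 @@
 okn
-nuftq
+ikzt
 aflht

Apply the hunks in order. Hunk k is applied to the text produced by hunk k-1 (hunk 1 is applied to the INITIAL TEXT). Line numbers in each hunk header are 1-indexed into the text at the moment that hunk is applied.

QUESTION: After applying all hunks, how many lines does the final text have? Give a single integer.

Hunk 1: at line 7 remove [aeux,kudm] add [pgf,jbftm,pac] -> 15 lines: cyms aoy vfbt vmj okn nuftq aflht ztp pgf jbftm pac lwqv meqm trfrk iew
Hunk 2: at line 2 remove [vfbt,vmj] add [ouz,khzp,ysoe] -> 16 lines: cyms aoy ouz khzp ysoe okn nuftq aflht ztp pgf jbftm pac lwqv meqm trfrk iew
Hunk 3: at line 6 remove [nuftq] add [ikzt] -> 16 lines: cyms aoy ouz khzp ysoe okn ikzt aflht ztp pgf jbftm pac lwqv meqm trfrk iew
Final line count: 16

Answer: 16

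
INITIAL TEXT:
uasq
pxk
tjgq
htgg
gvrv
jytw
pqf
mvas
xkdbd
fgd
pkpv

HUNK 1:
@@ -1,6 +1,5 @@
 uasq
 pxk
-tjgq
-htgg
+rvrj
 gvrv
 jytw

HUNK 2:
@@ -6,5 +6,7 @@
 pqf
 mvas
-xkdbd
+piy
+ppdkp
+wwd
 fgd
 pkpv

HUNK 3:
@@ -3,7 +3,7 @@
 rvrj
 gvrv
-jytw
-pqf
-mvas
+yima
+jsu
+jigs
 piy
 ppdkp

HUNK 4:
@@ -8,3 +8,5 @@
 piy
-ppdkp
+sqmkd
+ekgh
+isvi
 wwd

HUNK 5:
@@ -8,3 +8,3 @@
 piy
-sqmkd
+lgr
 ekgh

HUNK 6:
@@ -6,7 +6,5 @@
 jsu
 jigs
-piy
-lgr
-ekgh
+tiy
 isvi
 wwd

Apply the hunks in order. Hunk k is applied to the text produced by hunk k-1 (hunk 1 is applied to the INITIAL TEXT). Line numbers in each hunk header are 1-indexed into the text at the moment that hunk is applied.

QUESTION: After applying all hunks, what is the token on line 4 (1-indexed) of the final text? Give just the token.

Hunk 1: at line 1 remove [tjgq,htgg] add [rvrj] -> 10 lines: uasq pxk rvrj gvrv jytw pqf mvas xkdbd fgd pkpv
Hunk 2: at line 6 remove [xkdbd] add [piy,ppdkp,wwd] -> 12 lines: uasq pxk rvrj gvrv jytw pqf mvas piy ppdkp wwd fgd pkpv
Hunk 3: at line 3 remove [jytw,pqf,mvas] add [yima,jsu,jigs] -> 12 lines: uasq pxk rvrj gvrv yima jsu jigs piy ppdkp wwd fgd pkpv
Hunk 4: at line 8 remove [ppdkp] add [sqmkd,ekgh,isvi] -> 14 lines: uasq pxk rvrj gvrv yima jsu jigs piy sqmkd ekgh isvi wwd fgd pkpv
Hunk 5: at line 8 remove [sqmkd] add [lgr] -> 14 lines: uasq pxk rvrj gvrv yima jsu jigs piy lgr ekgh isvi wwd fgd pkpv
Hunk 6: at line 6 remove [piy,lgr,ekgh] add [tiy] -> 12 lines: uasq pxk rvrj gvrv yima jsu jigs tiy isvi wwd fgd pkpv
Final line 4: gvrv

Answer: gvrv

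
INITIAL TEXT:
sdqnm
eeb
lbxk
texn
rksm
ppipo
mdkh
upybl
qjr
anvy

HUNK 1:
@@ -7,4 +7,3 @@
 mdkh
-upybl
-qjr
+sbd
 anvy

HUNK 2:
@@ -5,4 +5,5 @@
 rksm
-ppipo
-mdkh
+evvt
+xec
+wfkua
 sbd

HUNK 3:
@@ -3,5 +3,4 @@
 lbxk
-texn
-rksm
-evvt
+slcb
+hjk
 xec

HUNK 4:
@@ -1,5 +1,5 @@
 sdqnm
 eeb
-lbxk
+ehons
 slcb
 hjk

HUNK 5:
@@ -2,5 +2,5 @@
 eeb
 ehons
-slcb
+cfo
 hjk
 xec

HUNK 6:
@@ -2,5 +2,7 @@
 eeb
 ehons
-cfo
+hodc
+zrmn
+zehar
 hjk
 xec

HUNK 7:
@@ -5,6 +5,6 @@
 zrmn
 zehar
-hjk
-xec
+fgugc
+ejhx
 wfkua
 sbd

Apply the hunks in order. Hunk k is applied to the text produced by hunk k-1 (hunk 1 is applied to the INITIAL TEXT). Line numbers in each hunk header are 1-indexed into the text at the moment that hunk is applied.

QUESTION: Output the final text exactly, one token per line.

Hunk 1: at line 7 remove [upybl,qjr] add [sbd] -> 9 lines: sdqnm eeb lbxk texn rksm ppipo mdkh sbd anvy
Hunk 2: at line 5 remove [ppipo,mdkh] add [evvt,xec,wfkua] -> 10 lines: sdqnm eeb lbxk texn rksm evvt xec wfkua sbd anvy
Hunk 3: at line 3 remove [texn,rksm,evvt] add [slcb,hjk] -> 9 lines: sdqnm eeb lbxk slcb hjk xec wfkua sbd anvy
Hunk 4: at line 1 remove [lbxk] add [ehons] -> 9 lines: sdqnm eeb ehons slcb hjk xec wfkua sbd anvy
Hunk 5: at line 2 remove [slcb] add [cfo] -> 9 lines: sdqnm eeb ehons cfo hjk xec wfkua sbd anvy
Hunk 6: at line 2 remove [cfo] add [hodc,zrmn,zehar] -> 11 lines: sdqnm eeb ehons hodc zrmn zehar hjk xec wfkua sbd anvy
Hunk 7: at line 5 remove [hjk,xec] add [fgugc,ejhx] -> 11 lines: sdqnm eeb ehons hodc zrmn zehar fgugc ejhx wfkua sbd anvy

Answer: sdqnm
eeb
ehons
hodc
zrmn
zehar
fgugc
ejhx
wfkua
sbd
anvy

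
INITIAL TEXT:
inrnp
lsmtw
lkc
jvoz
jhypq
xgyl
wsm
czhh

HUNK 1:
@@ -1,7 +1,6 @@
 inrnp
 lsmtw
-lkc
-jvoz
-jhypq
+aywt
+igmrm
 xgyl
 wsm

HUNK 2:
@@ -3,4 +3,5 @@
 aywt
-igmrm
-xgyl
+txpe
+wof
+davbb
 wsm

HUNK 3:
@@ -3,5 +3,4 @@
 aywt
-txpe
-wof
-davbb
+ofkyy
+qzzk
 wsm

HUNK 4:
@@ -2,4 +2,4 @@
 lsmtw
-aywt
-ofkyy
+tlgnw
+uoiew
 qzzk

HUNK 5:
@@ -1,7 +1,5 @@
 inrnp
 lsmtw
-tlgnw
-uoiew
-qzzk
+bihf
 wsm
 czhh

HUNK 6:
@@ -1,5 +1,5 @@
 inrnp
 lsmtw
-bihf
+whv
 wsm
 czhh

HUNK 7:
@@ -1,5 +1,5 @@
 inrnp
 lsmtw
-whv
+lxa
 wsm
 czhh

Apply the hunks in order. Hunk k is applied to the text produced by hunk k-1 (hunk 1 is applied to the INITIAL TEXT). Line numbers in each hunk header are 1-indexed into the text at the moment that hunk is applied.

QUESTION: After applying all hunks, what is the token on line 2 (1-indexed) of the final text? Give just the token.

Answer: lsmtw

Derivation:
Hunk 1: at line 1 remove [lkc,jvoz,jhypq] add [aywt,igmrm] -> 7 lines: inrnp lsmtw aywt igmrm xgyl wsm czhh
Hunk 2: at line 3 remove [igmrm,xgyl] add [txpe,wof,davbb] -> 8 lines: inrnp lsmtw aywt txpe wof davbb wsm czhh
Hunk 3: at line 3 remove [txpe,wof,davbb] add [ofkyy,qzzk] -> 7 lines: inrnp lsmtw aywt ofkyy qzzk wsm czhh
Hunk 4: at line 2 remove [aywt,ofkyy] add [tlgnw,uoiew] -> 7 lines: inrnp lsmtw tlgnw uoiew qzzk wsm czhh
Hunk 5: at line 1 remove [tlgnw,uoiew,qzzk] add [bihf] -> 5 lines: inrnp lsmtw bihf wsm czhh
Hunk 6: at line 1 remove [bihf] add [whv] -> 5 lines: inrnp lsmtw whv wsm czhh
Hunk 7: at line 1 remove [whv] add [lxa] -> 5 lines: inrnp lsmtw lxa wsm czhh
Final line 2: lsmtw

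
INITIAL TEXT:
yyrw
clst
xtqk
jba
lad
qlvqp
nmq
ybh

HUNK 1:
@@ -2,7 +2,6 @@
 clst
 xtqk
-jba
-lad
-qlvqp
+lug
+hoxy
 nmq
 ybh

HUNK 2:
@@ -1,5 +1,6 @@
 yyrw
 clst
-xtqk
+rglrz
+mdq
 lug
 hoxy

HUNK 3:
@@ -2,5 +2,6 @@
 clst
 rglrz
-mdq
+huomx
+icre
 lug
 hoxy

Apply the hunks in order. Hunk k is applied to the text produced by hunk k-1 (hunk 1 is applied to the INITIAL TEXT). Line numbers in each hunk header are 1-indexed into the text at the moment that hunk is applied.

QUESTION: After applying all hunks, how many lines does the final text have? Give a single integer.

Answer: 9

Derivation:
Hunk 1: at line 2 remove [jba,lad,qlvqp] add [lug,hoxy] -> 7 lines: yyrw clst xtqk lug hoxy nmq ybh
Hunk 2: at line 1 remove [xtqk] add [rglrz,mdq] -> 8 lines: yyrw clst rglrz mdq lug hoxy nmq ybh
Hunk 3: at line 2 remove [mdq] add [huomx,icre] -> 9 lines: yyrw clst rglrz huomx icre lug hoxy nmq ybh
Final line count: 9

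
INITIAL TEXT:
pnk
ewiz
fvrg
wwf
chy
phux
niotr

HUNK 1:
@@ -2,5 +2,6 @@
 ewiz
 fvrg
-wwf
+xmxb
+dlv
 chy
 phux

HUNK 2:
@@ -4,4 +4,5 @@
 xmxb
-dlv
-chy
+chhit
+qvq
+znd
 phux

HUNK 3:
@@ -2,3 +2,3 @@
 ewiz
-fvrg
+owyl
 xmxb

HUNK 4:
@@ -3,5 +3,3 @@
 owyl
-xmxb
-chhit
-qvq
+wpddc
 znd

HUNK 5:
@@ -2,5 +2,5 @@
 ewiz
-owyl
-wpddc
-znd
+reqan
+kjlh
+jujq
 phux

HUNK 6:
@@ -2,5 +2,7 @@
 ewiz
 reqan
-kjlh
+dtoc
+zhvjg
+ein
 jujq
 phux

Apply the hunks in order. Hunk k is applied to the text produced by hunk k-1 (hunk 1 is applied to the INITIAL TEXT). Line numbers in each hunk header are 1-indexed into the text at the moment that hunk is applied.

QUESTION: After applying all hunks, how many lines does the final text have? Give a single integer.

Answer: 9

Derivation:
Hunk 1: at line 2 remove [wwf] add [xmxb,dlv] -> 8 lines: pnk ewiz fvrg xmxb dlv chy phux niotr
Hunk 2: at line 4 remove [dlv,chy] add [chhit,qvq,znd] -> 9 lines: pnk ewiz fvrg xmxb chhit qvq znd phux niotr
Hunk 3: at line 2 remove [fvrg] add [owyl] -> 9 lines: pnk ewiz owyl xmxb chhit qvq znd phux niotr
Hunk 4: at line 3 remove [xmxb,chhit,qvq] add [wpddc] -> 7 lines: pnk ewiz owyl wpddc znd phux niotr
Hunk 5: at line 2 remove [owyl,wpddc,znd] add [reqan,kjlh,jujq] -> 7 lines: pnk ewiz reqan kjlh jujq phux niotr
Hunk 6: at line 2 remove [kjlh] add [dtoc,zhvjg,ein] -> 9 lines: pnk ewiz reqan dtoc zhvjg ein jujq phux niotr
Final line count: 9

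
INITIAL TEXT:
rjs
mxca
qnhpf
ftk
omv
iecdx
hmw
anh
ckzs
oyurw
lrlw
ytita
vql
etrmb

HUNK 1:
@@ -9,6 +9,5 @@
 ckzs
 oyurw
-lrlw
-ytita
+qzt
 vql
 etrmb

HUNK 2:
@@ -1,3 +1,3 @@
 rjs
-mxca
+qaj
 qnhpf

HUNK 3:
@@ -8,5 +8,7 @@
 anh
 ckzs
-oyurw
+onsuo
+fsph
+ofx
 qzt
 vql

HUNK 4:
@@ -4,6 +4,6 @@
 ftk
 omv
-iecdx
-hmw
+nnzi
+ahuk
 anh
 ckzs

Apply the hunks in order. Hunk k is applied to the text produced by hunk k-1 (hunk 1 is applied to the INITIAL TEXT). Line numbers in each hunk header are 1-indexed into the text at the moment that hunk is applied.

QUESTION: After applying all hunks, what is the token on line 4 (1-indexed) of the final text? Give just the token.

Answer: ftk

Derivation:
Hunk 1: at line 9 remove [lrlw,ytita] add [qzt] -> 13 lines: rjs mxca qnhpf ftk omv iecdx hmw anh ckzs oyurw qzt vql etrmb
Hunk 2: at line 1 remove [mxca] add [qaj] -> 13 lines: rjs qaj qnhpf ftk omv iecdx hmw anh ckzs oyurw qzt vql etrmb
Hunk 3: at line 8 remove [oyurw] add [onsuo,fsph,ofx] -> 15 lines: rjs qaj qnhpf ftk omv iecdx hmw anh ckzs onsuo fsph ofx qzt vql etrmb
Hunk 4: at line 4 remove [iecdx,hmw] add [nnzi,ahuk] -> 15 lines: rjs qaj qnhpf ftk omv nnzi ahuk anh ckzs onsuo fsph ofx qzt vql etrmb
Final line 4: ftk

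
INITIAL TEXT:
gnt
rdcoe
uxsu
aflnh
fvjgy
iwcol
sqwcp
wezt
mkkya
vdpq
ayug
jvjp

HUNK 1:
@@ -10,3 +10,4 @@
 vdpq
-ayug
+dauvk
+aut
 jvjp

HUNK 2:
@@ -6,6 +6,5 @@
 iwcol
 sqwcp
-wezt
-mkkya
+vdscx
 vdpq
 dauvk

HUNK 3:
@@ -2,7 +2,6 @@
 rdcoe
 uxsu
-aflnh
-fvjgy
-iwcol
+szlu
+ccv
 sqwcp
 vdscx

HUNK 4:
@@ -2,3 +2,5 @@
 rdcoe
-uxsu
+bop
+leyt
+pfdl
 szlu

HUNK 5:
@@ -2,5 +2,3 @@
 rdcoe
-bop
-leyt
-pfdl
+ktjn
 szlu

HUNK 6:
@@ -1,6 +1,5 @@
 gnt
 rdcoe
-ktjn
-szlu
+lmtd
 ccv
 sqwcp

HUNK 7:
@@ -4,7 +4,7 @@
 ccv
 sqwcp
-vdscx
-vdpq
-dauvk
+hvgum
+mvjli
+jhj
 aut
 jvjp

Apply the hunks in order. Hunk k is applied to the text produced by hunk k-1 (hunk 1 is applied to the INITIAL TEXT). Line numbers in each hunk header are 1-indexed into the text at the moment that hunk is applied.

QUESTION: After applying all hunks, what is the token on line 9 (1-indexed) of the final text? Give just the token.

Hunk 1: at line 10 remove [ayug] add [dauvk,aut] -> 13 lines: gnt rdcoe uxsu aflnh fvjgy iwcol sqwcp wezt mkkya vdpq dauvk aut jvjp
Hunk 2: at line 6 remove [wezt,mkkya] add [vdscx] -> 12 lines: gnt rdcoe uxsu aflnh fvjgy iwcol sqwcp vdscx vdpq dauvk aut jvjp
Hunk 3: at line 2 remove [aflnh,fvjgy,iwcol] add [szlu,ccv] -> 11 lines: gnt rdcoe uxsu szlu ccv sqwcp vdscx vdpq dauvk aut jvjp
Hunk 4: at line 2 remove [uxsu] add [bop,leyt,pfdl] -> 13 lines: gnt rdcoe bop leyt pfdl szlu ccv sqwcp vdscx vdpq dauvk aut jvjp
Hunk 5: at line 2 remove [bop,leyt,pfdl] add [ktjn] -> 11 lines: gnt rdcoe ktjn szlu ccv sqwcp vdscx vdpq dauvk aut jvjp
Hunk 6: at line 1 remove [ktjn,szlu] add [lmtd] -> 10 lines: gnt rdcoe lmtd ccv sqwcp vdscx vdpq dauvk aut jvjp
Hunk 7: at line 4 remove [vdscx,vdpq,dauvk] add [hvgum,mvjli,jhj] -> 10 lines: gnt rdcoe lmtd ccv sqwcp hvgum mvjli jhj aut jvjp
Final line 9: aut

Answer: aut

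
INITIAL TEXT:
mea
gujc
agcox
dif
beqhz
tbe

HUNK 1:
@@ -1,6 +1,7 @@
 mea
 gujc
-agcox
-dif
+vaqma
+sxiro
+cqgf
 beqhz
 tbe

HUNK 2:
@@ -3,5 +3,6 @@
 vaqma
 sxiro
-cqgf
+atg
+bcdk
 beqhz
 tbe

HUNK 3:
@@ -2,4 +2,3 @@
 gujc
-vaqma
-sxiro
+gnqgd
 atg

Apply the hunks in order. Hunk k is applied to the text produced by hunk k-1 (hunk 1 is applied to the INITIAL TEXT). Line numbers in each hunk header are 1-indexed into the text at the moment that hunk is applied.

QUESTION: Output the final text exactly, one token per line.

Answer: mea
gujc
gnqgd
atg
bcdk
beqhz
tbe

Derivation:
Hunk 1: at line 1 remove [agcox,dif] add [vaqma,sxiro,cqgf] -> 7 lines: mea gujc vaqma sxiro cqgf beqhz tbe
Hunk 2: at line 3 remove [cqgf] add [atg,bcdk] -> 8 lines: mea gujc vaqma sxiro atg bcdk beqhz tbe
Hunk 3: at line 2 remove [vaqma,sxiro] add [gnqgd] -> 7 lines: mea gujc gnqgd atg bcdk beqhz tbe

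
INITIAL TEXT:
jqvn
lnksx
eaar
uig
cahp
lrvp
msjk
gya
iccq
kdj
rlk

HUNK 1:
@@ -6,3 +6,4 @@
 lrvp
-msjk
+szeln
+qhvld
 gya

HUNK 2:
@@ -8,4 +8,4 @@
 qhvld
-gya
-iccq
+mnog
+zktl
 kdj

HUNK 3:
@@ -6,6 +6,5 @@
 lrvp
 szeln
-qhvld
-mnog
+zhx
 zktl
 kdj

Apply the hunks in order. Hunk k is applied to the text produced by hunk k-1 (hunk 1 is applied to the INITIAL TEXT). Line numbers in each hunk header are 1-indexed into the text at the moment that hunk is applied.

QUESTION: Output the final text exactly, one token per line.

Hunk 1: at line 6 remove [msjk] add [szeln,qhvld] -> 12 lines: jqvn lnksx eaar uig cahp lrvp szeln qhvld gya iccq kdj rlk
Hunk 2: at line 8 remove [gya,iccq] add [mnog,zktl] -> 12 lines: jqvn lnksx eaar uig cahp lrvp szeln qhvld mnog zktl kdj rlk
Hunk 3: at line 6 remove [qhvld,mnog] add [zhx] -> 11 lines: jqvn lnksx eaar uig cahp lrvp szeln zhx zktl kdj rlk

Answer: jqvn
lnksx
eaar
uig
cahp
lrvp
szeln
zhx
zktl
kdj
rlk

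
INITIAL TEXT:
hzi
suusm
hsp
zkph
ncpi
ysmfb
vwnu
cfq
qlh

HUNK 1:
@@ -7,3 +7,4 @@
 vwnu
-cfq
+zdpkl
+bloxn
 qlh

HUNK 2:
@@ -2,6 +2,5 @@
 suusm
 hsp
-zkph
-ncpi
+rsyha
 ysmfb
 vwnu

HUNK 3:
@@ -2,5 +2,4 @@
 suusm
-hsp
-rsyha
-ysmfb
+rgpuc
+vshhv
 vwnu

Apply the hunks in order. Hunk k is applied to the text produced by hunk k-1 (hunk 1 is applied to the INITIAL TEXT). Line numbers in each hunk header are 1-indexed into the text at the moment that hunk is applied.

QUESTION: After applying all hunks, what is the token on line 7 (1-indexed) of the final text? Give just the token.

Hunk 1: at line 7 remove [cfq] add [zdpkl,bloxn] -> 10 lines: hzi suusm hsp zkph ncpi ysmfb vwnu zdpkl bloxn qlh
Hunk 2: at line 2 remove [zkph,ncpi] add [rsyha] -> 9 lines: hzi suusm hsp rsyha ysmfb vwnu zdpkl bloxn qlh
Hunk 3: at line 2 remove [hsp,rsyha,ysmfb] add [rgpuc,vshhv] -> 8 lines: hzi suusm rgpuc vshhv vwnu zdpkl bloxn qlh
Final line 7: bloxn

Answer: bloxn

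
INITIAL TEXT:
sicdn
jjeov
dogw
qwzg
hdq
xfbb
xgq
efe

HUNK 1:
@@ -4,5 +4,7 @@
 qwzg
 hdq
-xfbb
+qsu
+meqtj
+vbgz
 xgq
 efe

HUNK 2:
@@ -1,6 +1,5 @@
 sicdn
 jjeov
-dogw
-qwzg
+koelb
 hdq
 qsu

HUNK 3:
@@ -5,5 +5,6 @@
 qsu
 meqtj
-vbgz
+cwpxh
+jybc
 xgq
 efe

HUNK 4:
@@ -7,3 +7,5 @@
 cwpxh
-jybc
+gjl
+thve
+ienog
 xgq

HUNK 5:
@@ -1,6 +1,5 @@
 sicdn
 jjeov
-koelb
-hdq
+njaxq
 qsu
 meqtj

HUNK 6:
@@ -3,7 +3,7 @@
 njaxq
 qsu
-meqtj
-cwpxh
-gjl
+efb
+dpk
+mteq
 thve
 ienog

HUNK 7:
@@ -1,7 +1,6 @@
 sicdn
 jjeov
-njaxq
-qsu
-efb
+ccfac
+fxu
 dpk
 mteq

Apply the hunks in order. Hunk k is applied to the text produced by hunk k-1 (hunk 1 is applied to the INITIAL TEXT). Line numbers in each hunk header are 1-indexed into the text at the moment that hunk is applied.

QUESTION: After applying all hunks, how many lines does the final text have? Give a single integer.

Answer: 10

Derivation:
Hunk 1: at line 4 remove [xfbb] add [qsu,meqtj,vbgz] -> 10 lines: sicdn jjeov dogw qwzg hdq qsu meqtj vbgz xgq efe
Hunk 2: at line 1 remove [dogw,qwzg] add [koelb] -> 9 lines: sicdn jjeov koelb hdq qsu meqtj vbgz xgq efe
Hunk 3: at line 5 remove [vbgz] add [cwpxh,jybc] -> 10 lines: sicdn jjeov koelb hdq qsu meqtj cwpxh jybc xgq efe
Hunk 4: at line 7 remove [jybc] add [gjl,thve,ienog] -> 12 lines: sicdn jjeov koelb hdq qsu meqtj cwpxh gjl thve ienog xgq efe
Hunk 5: at line 1 remove [koelb,hdq] add [njaxq] -> 11 lines: sicdn jjeov njaxq qsu meqtj cwpxh gjl thve ienog xgq efe
Hunk 6: at line 3 remove [meqtj,cwpxh,gjl] add [efb,dpk,mteq] -> 11 lines: sicdn jjeov njaxq qsu efb dpk mteq thve ienog xgq efe
Hunk 7: at line 1 remove [njaxq,qsu,efb] add [ccfac,fxu] -> 10 lines: sicdn jjeov ccfac fxu dpk mteq thve ienog xgq efe
Final line count: 10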